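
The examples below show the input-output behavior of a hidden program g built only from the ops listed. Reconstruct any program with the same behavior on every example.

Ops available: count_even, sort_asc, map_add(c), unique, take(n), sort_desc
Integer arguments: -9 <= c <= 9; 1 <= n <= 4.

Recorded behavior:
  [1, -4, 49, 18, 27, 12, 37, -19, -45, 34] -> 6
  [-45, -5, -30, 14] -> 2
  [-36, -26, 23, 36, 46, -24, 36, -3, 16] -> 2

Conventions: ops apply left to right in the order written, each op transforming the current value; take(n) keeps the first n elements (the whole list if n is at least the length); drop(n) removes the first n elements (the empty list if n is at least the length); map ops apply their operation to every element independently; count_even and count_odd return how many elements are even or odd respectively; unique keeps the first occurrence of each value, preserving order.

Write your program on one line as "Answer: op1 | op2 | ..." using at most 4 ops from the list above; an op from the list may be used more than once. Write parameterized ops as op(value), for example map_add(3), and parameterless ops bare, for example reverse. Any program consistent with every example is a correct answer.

map_add(5) | unique | map_add(8) | count_even

Check, running the answer program on each example:
  [1, -4, 49, 18, 27, 12, 37, -19, -45, 34] -> [6, 1, 54, 23, 32, 17, 42, -14, -40, 39] -> [6, 1, 54, 23, 32, 17, 42, -14, -40, 39] -> [14, 9, 62, 31, 40, 25, 50, -6, -32, 47] -> 6
  [-45, -5, -30, 14] -> [-40, 0, -25, 19] -> [-40, 0, -25, 19] -> [-32, 8, -17, 27] -> 2
  [-36, -26, 23, 36, 46, -24, 36, -3, 16] -> [-31, -21, 28, 41, 51, -19, 41, 2, 21] -> [-31, -21, 28, 41, 51, -19, 2, 21] -> [-23, -13, 36, 49, 59, -11, 10, 29] -> 2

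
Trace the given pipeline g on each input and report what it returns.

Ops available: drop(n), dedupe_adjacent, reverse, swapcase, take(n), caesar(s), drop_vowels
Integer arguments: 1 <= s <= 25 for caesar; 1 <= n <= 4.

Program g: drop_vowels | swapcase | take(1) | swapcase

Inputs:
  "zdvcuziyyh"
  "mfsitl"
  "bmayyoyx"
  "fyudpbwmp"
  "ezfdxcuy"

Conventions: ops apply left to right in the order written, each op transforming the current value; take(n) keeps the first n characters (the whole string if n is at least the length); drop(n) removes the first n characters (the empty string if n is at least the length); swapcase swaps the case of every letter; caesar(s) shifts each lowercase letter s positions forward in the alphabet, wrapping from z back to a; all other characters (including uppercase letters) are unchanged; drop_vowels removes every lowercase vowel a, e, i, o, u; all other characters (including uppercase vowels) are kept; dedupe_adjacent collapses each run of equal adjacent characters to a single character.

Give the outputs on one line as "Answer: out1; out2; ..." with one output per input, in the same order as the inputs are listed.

Execution, op by op:
  "zdvcuziyyh" -> "zdvczyyh" -> "ZDVCZYYH" -> "Z" -> "z"
  "mfsitl" -> "mfstl" -> "MFSTL" -> "M" -> "m"
  "bmayyoyx" -> "bmyyyx" -> "BMYYYX" -> "B" -> "b"
  "fyudpbwmp" -> "fydpbwmp" -> "FYDPBWMP" -> "F" -> "f"
  "ezfdxcuy" -> "zfdxcy" -> "ZFDXCY" -> "Z" -> "z"

"z"; "m"; "b"; "f"; "z"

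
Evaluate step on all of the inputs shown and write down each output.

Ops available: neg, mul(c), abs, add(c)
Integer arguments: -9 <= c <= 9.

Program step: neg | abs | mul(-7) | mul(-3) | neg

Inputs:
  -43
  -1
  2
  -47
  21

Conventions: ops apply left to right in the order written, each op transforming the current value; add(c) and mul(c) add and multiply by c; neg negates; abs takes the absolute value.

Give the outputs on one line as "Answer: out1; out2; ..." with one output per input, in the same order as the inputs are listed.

Execution, op by op:
  -43 -> 43 -> 43 -> -301 -> 903 -> -903
  -1 -> 1 -> 1 -> -7 -> 21 -> -21
  2 -> -2 -> 2 -> -14 -> 42 -> -42
  -47 -> 47 -> 47 -> -329 -> 987 -> -987
  21 -> -21 -> 21 -> -147 -> 441 -> -441

-903; -21; -42; -987; -441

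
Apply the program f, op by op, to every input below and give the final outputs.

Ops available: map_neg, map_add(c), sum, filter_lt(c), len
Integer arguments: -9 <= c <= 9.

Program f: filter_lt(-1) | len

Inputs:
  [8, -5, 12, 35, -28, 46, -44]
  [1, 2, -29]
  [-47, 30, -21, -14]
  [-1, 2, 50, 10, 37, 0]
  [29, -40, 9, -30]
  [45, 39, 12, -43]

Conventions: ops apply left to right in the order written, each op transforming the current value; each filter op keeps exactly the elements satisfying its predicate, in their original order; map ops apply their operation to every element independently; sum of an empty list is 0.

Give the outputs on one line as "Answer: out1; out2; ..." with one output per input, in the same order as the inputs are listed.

Execution, op by op:
  [8, -5, 12, 35, -28, 46, -44] -> [-5, -28, -44] -> 3
  [1, 2, -29] -> [-29] -> 1
  [-47, 30, -21, -14] -> [-47, -21, -14] -> 3
  [-1, 2, 50, 10, 37, 0] -> [] -> 0
  [29, -40, 9, -30] -> [-40, -30] -> 2
  [45, 39, 12, -43] -> [-43] -> 1

3; 1; 3; 0; 2; 1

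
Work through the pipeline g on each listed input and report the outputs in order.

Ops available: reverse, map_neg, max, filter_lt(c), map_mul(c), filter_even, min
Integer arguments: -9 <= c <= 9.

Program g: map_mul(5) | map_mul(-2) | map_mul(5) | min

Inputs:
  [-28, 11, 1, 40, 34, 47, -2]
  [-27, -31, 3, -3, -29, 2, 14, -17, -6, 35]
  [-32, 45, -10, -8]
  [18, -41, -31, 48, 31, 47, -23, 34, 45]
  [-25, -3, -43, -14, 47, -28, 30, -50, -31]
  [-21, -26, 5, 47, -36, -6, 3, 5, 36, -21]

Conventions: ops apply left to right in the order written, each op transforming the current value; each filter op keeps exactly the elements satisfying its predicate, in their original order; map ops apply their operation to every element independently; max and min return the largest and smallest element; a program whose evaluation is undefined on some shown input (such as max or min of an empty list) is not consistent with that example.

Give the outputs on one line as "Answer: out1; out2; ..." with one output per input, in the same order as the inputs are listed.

Execution, op by op:
  [-28, 11, 1, 40, 34, 47, -2] -> [-140, 55, 5, 200, 170, 235, -10] -> [280, -110, -10, -400, -340, -470, 20] -> [1400, -550, -50, -2000, -1700, -2350, 100] -> -2350
  [-27, -31, 3, -3, -29, 2, 14, -17, -6, 35] -> [-135, -155, 15, -15, -145, 10, 70, -85, -30, 175] -> [270, 310, -30, 30, 290, -20, -140, 170, 60, -350] -> [1350, 1550, -150, 150, 1450, -100, -700, 850, 300, -1750] -> -1750
  [-32, 45, -10, -8] -> [-160, 225, -50, -40] -> [320, -450, 100, 80] -> [1600, -2250, 500, 400] -> -2250
  [18, -41, -31, 48, 31, 47, -23, 34, 45] -> [90, -205, -155, 240, 155, 235, -115, 170, 225] -> [-180, 410, 310, -480, -310, -470, 230, -340, -450] -> [-900, 2050, 1550, -2400, -1550, -2350, 1150, -1700, -2250] -> -2400
  [-25, -3, -43, -14, 47, -28, 30, -50, -31] -> [-125, -15, -215, -70, 235, -140, 150, -250, -155] -> [250, 30, 430, 140, -470, 280, -300, 500, 310] -> [1250, 150, 2150, 700, -2350, 1400, -1500, 2500, 1550] -> -2350
  [-21, -26, 5, 47, -36, -6, 3, 5, 36, -21] -> [-105, -130, 25, 235, -180, -30, 15, 25, 180, -105] -> [210, 260, -50, -470, 360, 60, -30, -50, -360, 210] -> [1050, 1300, -250, -2350, 1800, 300, -150, -250, -1800, 1050] -> -2350

-2350; -1750; -2250; -2400; -2350; -2350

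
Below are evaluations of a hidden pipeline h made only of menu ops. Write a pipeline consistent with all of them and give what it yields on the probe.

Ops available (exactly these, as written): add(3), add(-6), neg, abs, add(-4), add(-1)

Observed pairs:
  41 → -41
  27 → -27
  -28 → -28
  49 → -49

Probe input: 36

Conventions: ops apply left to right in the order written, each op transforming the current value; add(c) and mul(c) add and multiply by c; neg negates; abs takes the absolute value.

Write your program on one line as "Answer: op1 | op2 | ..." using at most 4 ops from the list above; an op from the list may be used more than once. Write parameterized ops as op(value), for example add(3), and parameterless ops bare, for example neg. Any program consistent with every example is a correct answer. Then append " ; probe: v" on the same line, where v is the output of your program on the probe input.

neg | abs | neg ; probe: -36

Check, running the answer program on each example:
  41 -> -41 -> 41 -> -41
  27 -> -27 -> 27 -> -27
  -28 -> 28 -> 28 -> -28
  49 -> -49 -> 49 -> -49
  probe: 36 -> -36 -> 36 -> -36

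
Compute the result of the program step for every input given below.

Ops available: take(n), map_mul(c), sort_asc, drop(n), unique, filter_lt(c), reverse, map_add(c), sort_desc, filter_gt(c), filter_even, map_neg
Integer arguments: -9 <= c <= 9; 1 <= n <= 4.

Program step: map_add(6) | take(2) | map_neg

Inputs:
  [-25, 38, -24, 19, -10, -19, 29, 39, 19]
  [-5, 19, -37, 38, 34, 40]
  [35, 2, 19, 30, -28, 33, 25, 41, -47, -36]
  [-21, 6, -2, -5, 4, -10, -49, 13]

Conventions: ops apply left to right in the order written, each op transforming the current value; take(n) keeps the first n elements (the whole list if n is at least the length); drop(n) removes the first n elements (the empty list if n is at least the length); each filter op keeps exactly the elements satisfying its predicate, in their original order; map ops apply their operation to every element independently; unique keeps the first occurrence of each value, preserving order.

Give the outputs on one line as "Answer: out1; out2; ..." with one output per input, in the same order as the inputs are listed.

[19, -44]; [-1, -25]; [-41, -8]; [15, -12]

Execution, op by op:
  [-25, 38, -24, 19, -10, -19, 29, 39, 19] -> [-19, 44, -18, 25, -4, -13, 35, 45, 25] -> [-19, 44] -> [19, -44]
  [-5, 19, -37, 38, 34, 40] -> [1, 25, -31, 44, 40, 46] -> [1, 25] -> [-1, -25]
  [35, 2, 19, 30, -28, 33, 25, 41, -47, -36] -> [41, 8, 25, 36, -22, 39, 31, 47, -41, -30] -> [41, 8] -> [-41, -8]
  [-21, 6, -2, -5, 4, -10, -49, 13] -> [-15, 12, 4, 1, 10, -4, -43, 19] -> [-15, 12] -> [15, -12]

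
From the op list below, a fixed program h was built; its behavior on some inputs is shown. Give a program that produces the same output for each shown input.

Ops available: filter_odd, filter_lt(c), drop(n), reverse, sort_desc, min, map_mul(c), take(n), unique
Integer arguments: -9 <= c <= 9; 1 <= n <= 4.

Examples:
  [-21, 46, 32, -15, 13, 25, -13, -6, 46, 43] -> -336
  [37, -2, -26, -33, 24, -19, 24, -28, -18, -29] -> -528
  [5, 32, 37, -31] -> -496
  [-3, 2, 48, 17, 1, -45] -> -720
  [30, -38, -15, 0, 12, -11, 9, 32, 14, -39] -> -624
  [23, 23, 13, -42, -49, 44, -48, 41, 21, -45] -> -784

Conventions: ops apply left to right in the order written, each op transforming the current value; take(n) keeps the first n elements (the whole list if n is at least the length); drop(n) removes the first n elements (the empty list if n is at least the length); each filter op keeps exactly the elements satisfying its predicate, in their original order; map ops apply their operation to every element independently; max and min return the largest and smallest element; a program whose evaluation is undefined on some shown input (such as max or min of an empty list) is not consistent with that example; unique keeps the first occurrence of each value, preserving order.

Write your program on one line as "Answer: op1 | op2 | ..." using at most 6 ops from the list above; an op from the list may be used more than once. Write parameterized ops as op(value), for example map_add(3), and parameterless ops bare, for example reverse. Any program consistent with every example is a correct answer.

reverse | sort_desc | reverse | map_mul(-4) | map_mul(-4) | min

Check, running the answer program on each example:
  [-21, 46, 32, -15, 13, 25, -13, -6, 46, 43] -> [43, 46, -6, -13, 25, 13, -15, 32, 46, -21] -> [46, 46, 43, 32, 25, 13, -6, -13, -15, -21] -> [-21, -15, -13, -6, 13, 25, 32, 43, 46, 46] -> [84, 60, 52, 24, -52, -100, -128, -172, -184, -184] -> [-336, -240, -208, -96, 208, 400, 512, 688, 736, 736] -> -336
  [37, -2, -26, -33, 24, -19, 24, -28, -18, -29] -> [-29, -18, -28, 24, -19, 24, -33, -26, -2, 37] -> [37, 24, 24, -2, -18, -19, -26, -28, -29, -33] -> [-33, -29, -28, -26, -19, -18, -2, 24, 24, 37] -> [132, 116, 112, 104, 76, 72, 8, -96, -96, -148] -> [-528, -464, -448, -416, -304, -288, -32, 384, 384, 592] -> -528
  [5, 32, 37, -31] -> [-31, 37, 32, 5] -> [37, 32, 5, -31] -> [-31, 5, 32, 37] -> [124, -20, -128, -148] -> [-496, 80, 512, 592] -> -496
  [-3, 2, 48, 17, 1, -45] -> [-45, 1, 17, 48, 2, -3] -> [48, 17, 2, 1, -3, -45] -> [-45, -3, 1, 2, 17, 48] -> [180, 12, -4, -8, -68, -192] -> [-720, -48, 16, 32, 272, 768] -> -720
  [30, -38, -15, 0, 12, -11, 9, 32, 14, -39] -> [-39, 14, 32, 9, -11, 12, 0, -15, -38, 30] -> [32, 30, 14, 12, 9, 0, -11, -15, -38, -39] -> [-39, -38, -15, -11, 0, 9, 12, 14, 30, 32] -> [156, 152, 60, 44, 0, -36, -48, -56, -120, -128] -> [-624, -608, -240, -176, 0, 144, 192, 224, 480, 512] -> -624
  [23, 23, 13, -42, -49, 44, -48, 41, 21, -45] -> [-45, 21, 41, -48, 44, -49, -42, 13, 23, 23] -> [44, 41, 23, 23, 21, 13, -42, -45, -48, -49] -> [-49, -48, -45, -42, 13, 21, 23, 23, 41, 44] -> [196, 192, 180, 168, -52, -84, -92, -92, -164, -176] -> [-784, -768, -720, -672, 208, 336, 368, 368, 656, 704] -> -784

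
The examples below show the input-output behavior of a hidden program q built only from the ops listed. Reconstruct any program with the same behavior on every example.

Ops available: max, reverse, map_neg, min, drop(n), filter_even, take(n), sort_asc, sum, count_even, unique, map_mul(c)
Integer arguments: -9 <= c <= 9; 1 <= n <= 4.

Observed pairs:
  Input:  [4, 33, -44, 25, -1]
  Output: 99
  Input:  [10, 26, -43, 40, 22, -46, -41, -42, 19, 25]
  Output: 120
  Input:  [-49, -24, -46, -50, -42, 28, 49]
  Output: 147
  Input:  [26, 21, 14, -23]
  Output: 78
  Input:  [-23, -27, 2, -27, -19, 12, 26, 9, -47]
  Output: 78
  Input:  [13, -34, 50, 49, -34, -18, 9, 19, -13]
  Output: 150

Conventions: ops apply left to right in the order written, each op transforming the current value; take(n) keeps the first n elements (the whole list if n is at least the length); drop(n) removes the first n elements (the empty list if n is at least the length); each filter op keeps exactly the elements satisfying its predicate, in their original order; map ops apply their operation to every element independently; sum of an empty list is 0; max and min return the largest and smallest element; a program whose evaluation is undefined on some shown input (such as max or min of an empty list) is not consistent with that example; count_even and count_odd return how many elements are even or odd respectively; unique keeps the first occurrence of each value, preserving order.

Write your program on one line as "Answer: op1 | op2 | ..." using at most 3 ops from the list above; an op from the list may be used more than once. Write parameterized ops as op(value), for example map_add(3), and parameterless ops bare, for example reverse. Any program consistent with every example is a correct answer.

map_mul(-3) | map_neg | max

Check, running the answer program on each example:
  [4, 33, -44, 25, -1] -> [-12, -99, 132, -75, 3] -> [12, 99, -132, 75, -3] -> 99
  [10, 26, -43, 40, 22, -46, -41, -42, 19, 25] -> [-30, -78, 129, -120, -66, 138, 123, 126, -57, -75] -> [30, 78, -129, 120, 66, -138, -123, -126, 57, 75] -> 120
  [-49, -24, -46, -50, -42, 28, 49] -> [147, 72, 138, 150, 126, -84, -147] -> [-147, -72, -138, -150, -126, 84, 147] -> 147
  [26, 21, 14, -23] -> [-78, -63, -42, 69] -> [78, 63, 42, -69] -> 78
  [-23, -27, 2, -27, -19, 12, 26, 9, -47] -> [69, 81, -6, 81, 57, -36, -78, -27, 141] -> [-69, -81, 6, -81, -57, 36, 78, 27, -141] -> 78
  [13, -34, 50, 49, -34, -18, 9, 19, -13] -> [-39, 102, -150, -147, 102, 54, -27, -57, 39] -> [39, -102, 150, 147, -102, -54, 27, 57, -39] -> 150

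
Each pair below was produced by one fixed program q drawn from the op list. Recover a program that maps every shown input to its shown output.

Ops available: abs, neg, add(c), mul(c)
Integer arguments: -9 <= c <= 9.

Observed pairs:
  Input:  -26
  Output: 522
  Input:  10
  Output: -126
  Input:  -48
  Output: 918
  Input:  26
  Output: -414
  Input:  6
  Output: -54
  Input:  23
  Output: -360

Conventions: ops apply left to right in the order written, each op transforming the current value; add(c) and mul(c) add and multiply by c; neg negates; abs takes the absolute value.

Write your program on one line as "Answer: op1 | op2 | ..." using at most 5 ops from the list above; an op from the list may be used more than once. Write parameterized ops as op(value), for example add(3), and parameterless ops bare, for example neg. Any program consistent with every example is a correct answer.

add(-3) | mul(-2) | mul(-9) | neg

Check, running the answer program on each example:
  -26 -> -29 -> 58 -> -522 -> 522
  10 -> 7 -> -14 -> 126 -> -126
  -48 -> -51 -> 102 -> -918 -> 918
  26 -> 23 -> -46 -> 414 -> -414
  6 -> 3 -> -6 -> 54 -> -54
  23 -> 20 -> -40 -> 360 -> -360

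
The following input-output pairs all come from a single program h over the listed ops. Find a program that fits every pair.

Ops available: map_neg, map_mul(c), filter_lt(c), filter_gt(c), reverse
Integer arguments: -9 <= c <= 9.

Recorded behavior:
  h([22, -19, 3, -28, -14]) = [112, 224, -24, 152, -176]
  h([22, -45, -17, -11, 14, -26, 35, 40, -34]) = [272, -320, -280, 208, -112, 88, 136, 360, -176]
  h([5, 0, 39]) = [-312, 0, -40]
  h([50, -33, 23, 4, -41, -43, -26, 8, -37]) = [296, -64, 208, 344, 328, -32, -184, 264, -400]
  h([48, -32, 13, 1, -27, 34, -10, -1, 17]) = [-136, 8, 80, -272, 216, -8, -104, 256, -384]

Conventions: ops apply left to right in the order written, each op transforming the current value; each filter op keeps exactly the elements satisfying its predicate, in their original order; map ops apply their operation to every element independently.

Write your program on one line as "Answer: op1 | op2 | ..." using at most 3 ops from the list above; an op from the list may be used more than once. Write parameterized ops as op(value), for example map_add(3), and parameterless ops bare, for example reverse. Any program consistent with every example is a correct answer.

reverse | map_mul(8) | map_neg

Check, running the answer program on each example:
  [22, -19, 3, -28, -14] -> [-14, -28, 3, -19, 22] -> [-112, -224, 24, -152, 176] -> [112, 224, -24, 152, -176]
  [22, -45, -17, -11, 14, -26, 35, 40, -34] -> [-34, 40, 35, -26, 14, -11, -17, -45, 22] -> [-272, 320, 280, -208, 112, -88, -136, -360, 176] -> [272, -320, -280, 208, -112, 88, 136, 360, -176]
  [5, 0, 39] -> [39, 0, 5] -> [312, 0, 40] -> [-312, 0, -40]
  [50, -33, 23, 4, -41, -43, -26, 8, -37] -> [-37, 8, -26, -43, -41, 4, 23, -33, 50] -> [-296, 64, -208, -344, -328, 32, 184, -264, 400] -> [296, -64, 208, 344, 328, -32, -184, 264, -400]
  [48, -32, 13, 1, -27, 34, -10, -1, 17] -> [17, -1, -10, 34, -27, 1, 13, -32, 48] -> [136, -8, -80, 272, -216, 8, 104, -256, 384] -> [-136, 8, 80, -272, 216, -8, -104, 256, -384]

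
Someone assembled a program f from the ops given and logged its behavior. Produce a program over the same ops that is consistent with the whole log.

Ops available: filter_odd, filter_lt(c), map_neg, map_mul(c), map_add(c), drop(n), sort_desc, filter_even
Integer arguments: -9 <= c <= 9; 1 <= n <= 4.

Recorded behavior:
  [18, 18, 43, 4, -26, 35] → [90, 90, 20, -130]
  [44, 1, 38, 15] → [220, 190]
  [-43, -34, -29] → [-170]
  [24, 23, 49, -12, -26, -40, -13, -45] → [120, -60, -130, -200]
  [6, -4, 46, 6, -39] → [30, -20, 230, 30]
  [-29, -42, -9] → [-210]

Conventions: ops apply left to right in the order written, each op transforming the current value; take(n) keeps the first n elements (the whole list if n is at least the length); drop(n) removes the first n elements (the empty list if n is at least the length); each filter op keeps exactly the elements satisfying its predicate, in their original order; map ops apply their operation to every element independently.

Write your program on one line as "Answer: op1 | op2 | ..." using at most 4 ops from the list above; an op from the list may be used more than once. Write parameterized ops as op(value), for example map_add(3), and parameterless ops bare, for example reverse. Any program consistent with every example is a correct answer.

map_neg | map_mul(-5) | filter_even

Check, running the answer program on each example:
  [18, 18, 43, 4, -26, 35] -> [-18, -18, -43, -4, 26, -35] -> [90, 90, 215, 20, -130, 175] -> [90, 90, 20, -130]
  [44, 1, 38, 15] -> [-44, -1, -38, -15] -> [220, 5, 190, 75] -> [220, 190]
  [-43, -34, -29] -> [43, 34, 29] -> [-215, -170, -145] -> [-170]
  [24, 23, 49, -12, -26, -40, -13, -45] -> [-24, -23, -49, 12, 26, 40, 13, 45] -> [120, 115, 245, -60, -130, -200, -65, -225] -> [120, -60, -130, -200]
  [6, -4, 46, 6, -39] -> [-6, 4, -46, -6, 39] -> [30, -20, 230, 30, -195] -> [30, -20, 230, 30]
  [-29, -42, -9] -> [29, 42, 9] -> [-145, -210, -45] -> [-210]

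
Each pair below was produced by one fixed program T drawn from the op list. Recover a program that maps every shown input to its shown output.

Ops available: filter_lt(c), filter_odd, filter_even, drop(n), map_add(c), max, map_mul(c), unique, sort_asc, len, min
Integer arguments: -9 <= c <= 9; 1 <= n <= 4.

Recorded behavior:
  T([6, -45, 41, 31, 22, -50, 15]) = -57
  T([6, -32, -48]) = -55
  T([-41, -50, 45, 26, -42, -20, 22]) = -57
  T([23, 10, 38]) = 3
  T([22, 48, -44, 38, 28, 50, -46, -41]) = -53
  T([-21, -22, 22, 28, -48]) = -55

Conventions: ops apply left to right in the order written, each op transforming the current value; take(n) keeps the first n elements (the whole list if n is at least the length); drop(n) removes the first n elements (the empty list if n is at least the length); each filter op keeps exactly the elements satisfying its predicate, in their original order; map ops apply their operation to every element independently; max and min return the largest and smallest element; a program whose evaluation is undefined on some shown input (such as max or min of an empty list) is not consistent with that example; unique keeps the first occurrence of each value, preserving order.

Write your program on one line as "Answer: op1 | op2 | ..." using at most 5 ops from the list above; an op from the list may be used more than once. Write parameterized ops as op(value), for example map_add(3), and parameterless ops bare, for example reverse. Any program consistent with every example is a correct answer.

sort_asc | map_add(-5) | map_add(-2) | min

Check, running the answer program on each example:
  [6, -45, 41, 31, 22, -50, 15] -> [-50, -45, 6, 15, 22, 31, 41] -> [-55, -50, 1, 10, 17, 26, 36] -> [-57, -52, -1, 8, 15, 24, 34] -> -57
  [6, -32, -48] -> [-48, -32, 6] -> [-53, -37, 1] -> [-55, -39, -1] -> -55
  [-41, -50, 45, 26, -42, -20, 22] -> [-50, -42, -41, -20, 22, 26, 45] -> [-55, -47, -46, -25, 17, 21, 40] -> [-57, -49, -48, -27, 15, 19, 38] -> -57
  [23, 10, 38] -> [10, 23, 38] -> [5, 18, 33] -> [3, 16, 31] -> 3
  [22, 48, -44, 38, 28, 50, -46, -41] -> [-46, -44, -41, 22, 28, 38, 48, 50] -> [-51, -49, -46, 17, 23, 33, 43, 45] -> [-53, -51, -48, 15, 21, 31, 41, 43] -> -53
  [-21, -22, 22, 28, -48] -> [-48, -22, -21, 22, 28] -> [-53, -27, -26, 17, 23] -> [-55, -29, -28, 15, 21] -> -55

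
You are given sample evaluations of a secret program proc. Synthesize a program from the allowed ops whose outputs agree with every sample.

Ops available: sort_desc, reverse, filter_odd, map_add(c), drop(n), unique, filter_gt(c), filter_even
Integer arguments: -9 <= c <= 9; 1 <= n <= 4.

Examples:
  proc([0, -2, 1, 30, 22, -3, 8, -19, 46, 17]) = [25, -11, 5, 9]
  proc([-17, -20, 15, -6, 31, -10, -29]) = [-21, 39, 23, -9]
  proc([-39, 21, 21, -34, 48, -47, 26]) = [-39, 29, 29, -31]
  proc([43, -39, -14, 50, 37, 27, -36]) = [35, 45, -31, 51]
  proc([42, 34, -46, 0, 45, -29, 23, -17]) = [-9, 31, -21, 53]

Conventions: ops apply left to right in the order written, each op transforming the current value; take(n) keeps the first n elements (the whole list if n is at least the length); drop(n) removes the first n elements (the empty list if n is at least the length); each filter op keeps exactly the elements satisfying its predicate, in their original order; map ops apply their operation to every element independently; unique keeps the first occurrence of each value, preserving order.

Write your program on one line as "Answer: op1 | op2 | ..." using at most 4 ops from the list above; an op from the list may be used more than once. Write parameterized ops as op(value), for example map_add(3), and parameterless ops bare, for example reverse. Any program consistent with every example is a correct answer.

reverse | map_add(8) | filter_odd

Check, running the answer program on each example:
  [0, -2, 1, 30, 22, -3, 8, -19, 46, 17] -> [17, 46, -19, 8, -3, 22, 30, 1, -2, 0] -> [25, 54, -11, 16, 5, 30, 38, 9, 6, 8] -> [25, -11, 5, 9]
  [-17, -20, 15, -6, 31, -10, -29] -> [-29, -10, 31, -6, 15, -20, -17] -> [-21, -2, 39, 2, 23, -12, -9] -> [-21, 39, 23, -9]
  [-39, 21, 21, -34, 48, -47, 26] -> [26, -47, 48, -34, 21, 21, -39] -> [34, -39, 56, -26, 29, 29, -31] -> [-39, 29, 29, -31]
  [43, -39, -14, 50, 37, 27, -36] -> [-36, 27, 37, 50, -14, -39, 43] -> [-28, 35, 45, 58, -6, -31, 51] -> [35, 45, -31, 51]
  [42, 34, -46, 0, 45, -29, 23, -17] -> [-17, 23, -29, 45, 0, -46, 34, 42] -> [-9, 31, -21, 53, 8, -38, 42, 50] -> [-9, 31, -21, 53]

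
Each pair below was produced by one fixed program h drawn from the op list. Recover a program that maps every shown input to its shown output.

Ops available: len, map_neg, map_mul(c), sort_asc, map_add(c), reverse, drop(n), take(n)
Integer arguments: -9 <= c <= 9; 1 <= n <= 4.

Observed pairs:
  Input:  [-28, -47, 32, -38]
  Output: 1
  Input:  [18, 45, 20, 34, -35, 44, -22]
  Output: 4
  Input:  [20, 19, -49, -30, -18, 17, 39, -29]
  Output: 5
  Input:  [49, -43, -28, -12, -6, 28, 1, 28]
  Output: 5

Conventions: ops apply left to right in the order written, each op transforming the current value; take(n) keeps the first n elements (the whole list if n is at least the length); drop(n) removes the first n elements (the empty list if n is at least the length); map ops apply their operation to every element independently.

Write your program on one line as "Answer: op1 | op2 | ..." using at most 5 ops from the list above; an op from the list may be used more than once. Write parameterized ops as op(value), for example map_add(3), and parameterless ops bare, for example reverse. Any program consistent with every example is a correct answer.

drop(2) | drop(1) | map_add(7) | len

Check, running the answer program on each example:
  [-28, -47, 32, -38] -> [32, -38] -> [-38] -> [-31] -> 1
  [18, 45, 20, 34, -35, 44, -22] -> [20, 34, -35, 44, -22] -> [34, -35, 44, -22] -> [41, -28, 51, -15] -> 4
  [20, 19, -49, -30, -18, 17, 39, -29] -> [-49, -30, -18, 17, 39, -29] -> [-30, -18, 17, 39, -29] -> [-23, -11, 24, 46, -22] -> 5
  [49, -43, -28, -12, -6, 28, 1, 28] -> [-28, -12, -6, 28, 1, 28] -> [-12, -6, 28, 1, 28] -> [-5, 1, 35, 8, 35] -> 5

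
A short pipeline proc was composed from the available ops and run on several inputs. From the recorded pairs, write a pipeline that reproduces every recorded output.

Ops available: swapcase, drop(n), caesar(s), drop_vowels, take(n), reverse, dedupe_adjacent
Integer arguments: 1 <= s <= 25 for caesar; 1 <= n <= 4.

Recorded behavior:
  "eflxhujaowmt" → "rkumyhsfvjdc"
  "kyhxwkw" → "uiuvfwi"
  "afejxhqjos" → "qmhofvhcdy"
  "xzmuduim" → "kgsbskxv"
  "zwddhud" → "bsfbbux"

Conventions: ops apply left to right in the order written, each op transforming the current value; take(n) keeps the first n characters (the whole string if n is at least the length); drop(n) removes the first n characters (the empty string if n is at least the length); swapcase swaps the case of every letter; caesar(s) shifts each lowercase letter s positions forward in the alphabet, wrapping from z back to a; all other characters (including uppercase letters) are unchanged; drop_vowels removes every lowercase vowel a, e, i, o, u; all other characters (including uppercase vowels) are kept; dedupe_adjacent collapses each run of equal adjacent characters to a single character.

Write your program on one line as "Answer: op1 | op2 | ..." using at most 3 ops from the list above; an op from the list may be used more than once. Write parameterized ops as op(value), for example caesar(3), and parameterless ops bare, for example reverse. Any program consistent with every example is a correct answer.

caesar(4) | reverse | caesar(20)

Check, running the answer program on each example:
  "eflxhujaowmt" -> "ijpblynesaqx" -> "xqasenylbpji" -> "rkumyhsfvjdc"
  "kyhxwkw" -> "oclbaoa" -> "aoablco" -> "uiuvfwi"
  "afejxhqjos" -> "ejinblunsw" -> "wsnulbnije" -> "qmhofvhcdy"
  "xzmuduim" -> "bdqyhymq" -> "qmyhyqdb" -> "kgsbskxv"
  "zwddhud" -> "dahhlyh" -> "hylhhad" -> "bsfbbux"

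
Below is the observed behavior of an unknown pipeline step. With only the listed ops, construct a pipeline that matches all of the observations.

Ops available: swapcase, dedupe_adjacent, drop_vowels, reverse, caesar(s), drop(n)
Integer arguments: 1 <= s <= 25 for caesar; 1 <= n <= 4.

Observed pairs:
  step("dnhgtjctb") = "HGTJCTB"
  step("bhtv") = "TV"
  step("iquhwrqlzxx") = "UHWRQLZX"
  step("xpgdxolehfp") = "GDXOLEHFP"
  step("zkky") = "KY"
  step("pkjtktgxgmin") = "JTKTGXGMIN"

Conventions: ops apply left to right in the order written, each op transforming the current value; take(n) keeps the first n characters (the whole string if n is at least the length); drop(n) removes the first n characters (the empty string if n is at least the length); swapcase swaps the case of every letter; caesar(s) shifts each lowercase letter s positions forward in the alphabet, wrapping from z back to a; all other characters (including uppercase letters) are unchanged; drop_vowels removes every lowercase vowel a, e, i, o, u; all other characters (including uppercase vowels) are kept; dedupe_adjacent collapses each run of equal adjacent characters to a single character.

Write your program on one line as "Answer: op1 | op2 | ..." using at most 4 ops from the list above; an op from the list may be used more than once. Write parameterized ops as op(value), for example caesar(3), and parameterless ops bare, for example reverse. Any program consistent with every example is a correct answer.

drop(1) | swapcase | drop(1) | dedupe_adjacent

Check, running the answer program on each example:
  "dnhgtjctb" -> "nhgtjctb" -> "NHGTJCTB" -> "HGTJCTB" -> "HGTJCTB"
  "bhtv" -> "htv" -> "HTV" -> "TV" -> "TV"
  "iquhwrqlzxx" -> "quhwrqlzxx" -> "QUHWRQLZXX" -> "UHWRQLZXX" -> "UHWRQLZX"
  "xpgdxolehfp" -> "pgdxolehfp" -> "PGDXOLEHFP" -> "GDXOLEHFP" -> "GDXOLEHFP"
  "zkky" -> "kky" -> "KKY" -> "KY" -> "KY"
  "pkjtktgxgmin" -> "kjtktgxgmin" -> "KJTKTGXGMIN" -> "JTKTGXGMIN" -> "JTKTGXGMIN"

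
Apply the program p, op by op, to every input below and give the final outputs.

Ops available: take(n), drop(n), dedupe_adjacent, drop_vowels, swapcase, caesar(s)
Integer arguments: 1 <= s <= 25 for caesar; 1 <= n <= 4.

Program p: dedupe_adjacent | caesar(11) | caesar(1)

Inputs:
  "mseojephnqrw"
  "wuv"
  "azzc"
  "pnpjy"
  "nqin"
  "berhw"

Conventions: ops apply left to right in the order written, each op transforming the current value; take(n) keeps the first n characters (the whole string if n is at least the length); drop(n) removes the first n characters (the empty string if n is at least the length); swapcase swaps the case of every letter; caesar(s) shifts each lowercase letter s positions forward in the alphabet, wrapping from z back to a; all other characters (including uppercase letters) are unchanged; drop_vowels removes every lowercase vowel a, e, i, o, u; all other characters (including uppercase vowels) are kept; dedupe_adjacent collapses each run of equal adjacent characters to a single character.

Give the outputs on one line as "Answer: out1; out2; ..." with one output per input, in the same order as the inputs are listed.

Execution, op by op:
  "mseojephnqrw" -> "mseojephnqrw" -> "xdpzupasybch" -> "yeqavqbtzcdi"
  "wuv" -> "wuv" -> "hfg" -> "igh"
  "azzc" -> "azc" -> "lkn" -> "mlo"
  "pnpjy" -> "pnpjy" -> "ayauj" -> "bzbvk"
  "nqin" -> "nqin" -> "ybty" -> "zcuz"
  "berhw" -> "berhw" -> "mpcsh" -> "nqdti"

"yeqavqbtzcdi"; "igh"; "mlo"; "bzbvk"; "zcuz"; "nqdti"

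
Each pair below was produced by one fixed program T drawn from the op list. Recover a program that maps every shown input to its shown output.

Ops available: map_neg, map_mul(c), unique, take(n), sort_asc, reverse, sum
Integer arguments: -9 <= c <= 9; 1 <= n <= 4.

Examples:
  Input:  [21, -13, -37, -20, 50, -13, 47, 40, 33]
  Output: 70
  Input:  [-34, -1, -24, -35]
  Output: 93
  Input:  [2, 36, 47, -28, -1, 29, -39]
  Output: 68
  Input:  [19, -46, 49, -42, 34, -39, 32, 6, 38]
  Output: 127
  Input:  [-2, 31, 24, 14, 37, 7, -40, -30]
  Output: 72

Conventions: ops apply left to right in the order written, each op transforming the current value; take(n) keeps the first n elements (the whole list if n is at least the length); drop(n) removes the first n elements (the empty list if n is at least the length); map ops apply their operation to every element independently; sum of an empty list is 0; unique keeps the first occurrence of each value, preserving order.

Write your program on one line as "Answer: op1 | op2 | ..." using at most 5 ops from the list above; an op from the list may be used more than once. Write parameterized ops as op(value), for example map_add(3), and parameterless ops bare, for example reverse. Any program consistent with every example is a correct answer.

unique | sort_asc | map_neg | take(3) | sum

Check, running the answer program on each example:
  [21, -13, -37, -20, 50, -13, 47, 40, 33] -> [21, -13, -37, -20, 50, 47, 40, 33] -> [-37, -20, -13, 21, 33, 40, 47, 50] -> [37, 20, 13, -21, -33, -40, -47, -50] -> [37, 20, 13] -> 70
  [-34, -1, -24, -35] -> [-34, -1, -24, -35] -> [-35, -34, -24, -1] -> [35, 34, 24, 1] -> [35, 34, 24] -> 93
  [2, 36, 47, -28, -1, 29, -39] -> [2, 36, 47, -28, -1, 29, -39] -> [-39, -28, -1, 2, 29, 36, 47] -> [39, 28, 1, -2, -29, -36, -47] -> [39, 28, 1] -> 68
  [19, -46, 49, -42, 34, -39, 32, 6, 38] -> [19, -46, 49, -42, 34, -39, 32, 6, 38] -> [-46, -42, -39, 6, 19, 32, 34, 38, 49] -> [46, 42, 39, -6, -19, -32, -34, -38, -49] -> [46, 42, 39] -> 127
  [-2, 31, 24, 14, 37, 7, -40, -30] -> [-2, 31, 24, 14, 37, 7, -40, -30] -> [-40, -30, -2, 7, 14, 24, 31, 37] -> [40, 30, 2, -7, -14, -24, -31, -37] -> [40, 30, 2] -> 72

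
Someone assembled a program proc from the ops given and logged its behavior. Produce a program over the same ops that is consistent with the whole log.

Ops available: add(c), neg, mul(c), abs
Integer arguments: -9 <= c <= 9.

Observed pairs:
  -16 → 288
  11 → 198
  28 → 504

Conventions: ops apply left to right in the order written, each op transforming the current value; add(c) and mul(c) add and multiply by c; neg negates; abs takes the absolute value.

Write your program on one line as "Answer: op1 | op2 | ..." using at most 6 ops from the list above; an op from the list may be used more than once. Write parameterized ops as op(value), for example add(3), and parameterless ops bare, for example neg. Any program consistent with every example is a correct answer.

mul(-3) | neg | mul(-6) | neg | abs

Check, running the answer program on each example:
  -16 -> 48 -> -48 -> 288 -> -288 -> 288
  11 -> -33 -> 33 -> -198 -> 198 -> 198
  28 -> -84 -> 84 -> -504 -> 504 -> 504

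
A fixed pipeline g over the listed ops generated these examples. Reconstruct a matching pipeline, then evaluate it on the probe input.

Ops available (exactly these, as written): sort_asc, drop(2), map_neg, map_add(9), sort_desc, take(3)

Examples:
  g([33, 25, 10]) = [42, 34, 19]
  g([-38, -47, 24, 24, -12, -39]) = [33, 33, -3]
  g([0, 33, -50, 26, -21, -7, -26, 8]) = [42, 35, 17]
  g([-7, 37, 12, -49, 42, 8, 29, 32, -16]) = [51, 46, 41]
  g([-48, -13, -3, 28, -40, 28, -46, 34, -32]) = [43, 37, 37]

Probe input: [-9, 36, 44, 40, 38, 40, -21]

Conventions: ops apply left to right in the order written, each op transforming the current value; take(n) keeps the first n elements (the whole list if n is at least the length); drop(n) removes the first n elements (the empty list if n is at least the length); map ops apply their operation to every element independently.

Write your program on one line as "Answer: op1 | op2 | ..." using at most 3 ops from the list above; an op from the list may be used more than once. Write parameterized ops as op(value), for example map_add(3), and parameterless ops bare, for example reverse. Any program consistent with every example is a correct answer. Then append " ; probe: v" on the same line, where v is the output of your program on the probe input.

sort_desc | map_add(9) | take(3) ; probe: [53, 49, 49]

Check, running the answer program on each example:
  [33, 25, 10] -> [33, 25, 10] -> [42, 34, 19] -> [42, 34, 19]
  [-38, -47, 24, 24, -12, -39] -> [24, 24, -12, -38, -39, -47] -> [33, 33, -3, -29, -30, -38] -> [33, 33, -3]
  [0, 33, -50, 26, -21, -7, -26, 8] -> [33, 26, 8, 0, -7, -21, -26, -50] -> [42, 35, 17, 9, 2, -12, -17, -41] -> [42, 35, 17]
  [-7, 37, 12, -49, 42, 8, 29, 32, -16] -> [42, 37, 32, 29, 12, 8, -7, -16, -49] -> [51, 46, 41, 38, 21, 17, 2, -7, -40] -> [51, 46, 41]
  [-48, -13, -3, 28, -40, 28, -46, 34, -32] -> [34, 28, 28, -3, -13, -32, -40, -46, -48] -> [43, 37, 37, 6, -4, -23, -31, -37, -39] -> [43, 37, 37]
  probe: [-9, 36, 44, 40, 38, 40, -21] -> [44, 40, 40, 38, 36, -9, -21] -> [53, 49, 49, 47, 45, 0, -12] -> [53, 49, 49]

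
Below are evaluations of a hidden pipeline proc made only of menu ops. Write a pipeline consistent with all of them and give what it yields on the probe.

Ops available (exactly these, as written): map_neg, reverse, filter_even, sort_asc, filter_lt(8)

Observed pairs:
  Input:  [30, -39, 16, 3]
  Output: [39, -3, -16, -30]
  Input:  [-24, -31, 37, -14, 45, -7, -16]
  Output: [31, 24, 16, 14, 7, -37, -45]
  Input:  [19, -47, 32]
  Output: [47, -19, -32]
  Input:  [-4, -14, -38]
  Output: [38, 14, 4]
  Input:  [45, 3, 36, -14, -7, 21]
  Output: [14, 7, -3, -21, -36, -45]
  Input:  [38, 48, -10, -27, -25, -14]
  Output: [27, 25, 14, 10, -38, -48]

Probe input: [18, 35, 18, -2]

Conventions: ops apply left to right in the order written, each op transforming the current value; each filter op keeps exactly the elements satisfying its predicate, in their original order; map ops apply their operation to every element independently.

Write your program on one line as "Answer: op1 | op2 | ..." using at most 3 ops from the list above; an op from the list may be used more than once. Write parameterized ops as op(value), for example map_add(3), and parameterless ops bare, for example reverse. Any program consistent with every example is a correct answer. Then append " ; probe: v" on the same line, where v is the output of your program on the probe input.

reverse | sort_asc | map_neg ; probe: [2, -18, -18, -35]

Check, running the answer program on each example:
  [30, -39, 16, 3] -> [3, 16, -39, 30] -> [-39, 3, 16, 30] -> [39, -3, -16, -30]
  [-24, -31, 37, -14, 45, -7, -16] -> [-16, -7, 45, -14, 37, -31, -24] -> [-31, -24, -16, -14, -7, 37, 45] -> [31, 24, 16, 14, 7, -37, -45]
  [19, -47, 32] -> [32, -47, 19] -> [-47, 19, 32] -> [47, -19, -32]
  [-4, -14, -38] -> [-38, -14, -4] -> [-38, -14, -4] -> [38, 14, 4]
  [45, 3, 36, -14, -7, 21] -> [21, -7, -14, 36, 3, 45] -> [-14, -7, 3, 21, 36, 45] -> [14, 7, -3, -21, -36, -45]
  [38, 48, -10, -27, -25, -14] -> [-14, -25, -27, -10, 48, 38] -> [-27, -25, -14, -10, 38, 48] -> [27, 25, 14, 10, -38, -48]
  probe: [18, 35, 18, -2] -> [-2, 18, 35, 18] -> [-2, 18, 18, 35] -> [2, -18, -18, -35]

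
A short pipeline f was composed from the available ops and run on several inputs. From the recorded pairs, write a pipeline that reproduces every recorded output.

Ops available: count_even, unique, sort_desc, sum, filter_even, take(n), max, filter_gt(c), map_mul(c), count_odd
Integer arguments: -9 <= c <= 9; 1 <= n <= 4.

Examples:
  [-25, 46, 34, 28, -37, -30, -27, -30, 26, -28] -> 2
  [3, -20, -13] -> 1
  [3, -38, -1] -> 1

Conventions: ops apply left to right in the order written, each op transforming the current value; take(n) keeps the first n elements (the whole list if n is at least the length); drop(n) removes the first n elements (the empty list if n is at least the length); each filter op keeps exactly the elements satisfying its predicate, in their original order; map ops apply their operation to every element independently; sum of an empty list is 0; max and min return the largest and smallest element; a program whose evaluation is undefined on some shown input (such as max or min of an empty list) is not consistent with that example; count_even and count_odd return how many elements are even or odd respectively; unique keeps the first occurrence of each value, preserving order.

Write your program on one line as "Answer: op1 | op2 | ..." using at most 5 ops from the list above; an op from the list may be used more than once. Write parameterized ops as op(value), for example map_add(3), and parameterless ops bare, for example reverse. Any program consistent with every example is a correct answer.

filter_even | map_mul(-5) | filter_gt(9) | take(2) | count_even

Check, running the answer program on each example:
  [-25, 46, 34, 28, -37, -30, -27, -30, 26, -28] -> [46, 34, 28, -30, -30, 26, -28] -> [-230, -170, -140, 150, 150, -130, 140] -> [150, 150, 140] -> [150, 150] -> 2
  [3, -20, -13] -> [-20] -> [100] -> [100] -> [100] -> 1
  [3, -38, -1] -> [-38] -> [190] -> [190] -> [190] -> 1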